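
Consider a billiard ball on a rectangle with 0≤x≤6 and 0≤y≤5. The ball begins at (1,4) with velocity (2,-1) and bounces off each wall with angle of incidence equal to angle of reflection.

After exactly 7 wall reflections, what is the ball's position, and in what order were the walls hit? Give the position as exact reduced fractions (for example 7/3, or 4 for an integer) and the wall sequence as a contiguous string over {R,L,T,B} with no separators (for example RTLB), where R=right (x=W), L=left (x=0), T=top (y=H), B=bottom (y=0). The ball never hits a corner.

1. t=5/2 → R at (6,3/2); v=(-2,-1)
2. t=3/2 → B at (3,0); v=(-2,1)
3. t=3/2 → L at (0,3/2); v=(2,1)
4. t=3 → R at (6,9/2); v=(-2,1)
5. t=1/2 → T at (5,5); v=(-2,-1)
6. t=5/2 → L at (0,5/2); v=(2,-1)
7. t=5/2 → B at (5,0); v=(2,1)

Final position: (5,0)
Wall sequence: RBLRTLB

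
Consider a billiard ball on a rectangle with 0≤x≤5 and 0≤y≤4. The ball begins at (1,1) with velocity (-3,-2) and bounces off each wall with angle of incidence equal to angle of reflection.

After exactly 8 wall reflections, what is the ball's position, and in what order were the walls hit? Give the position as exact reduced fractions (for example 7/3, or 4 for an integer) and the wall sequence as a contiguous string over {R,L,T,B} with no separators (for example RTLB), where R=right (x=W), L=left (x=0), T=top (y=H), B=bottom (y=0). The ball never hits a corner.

Final position: (3/2,4)
Wall sequence: LBRTLBRT

1. t=1/3 → L at (0,1/3); v=(3,-2)
2. t=1/6 → B at (1/2,0); v=(3,2)
3. t=3/2 → R at (5,3); v=(-3,2)
4. t=1/2 → T at (7/2,4); v=(-3,-2)
5. t=7/6 → L at (0,5/3); v=(3,-2)
6. t=5/6 → B at (5/2,0); v=(3,2)
7. t=5/6 → R at (5,5/3); v=(-3,2)
8. t=7/6 → T at (3/2,4); v=(-3,-2)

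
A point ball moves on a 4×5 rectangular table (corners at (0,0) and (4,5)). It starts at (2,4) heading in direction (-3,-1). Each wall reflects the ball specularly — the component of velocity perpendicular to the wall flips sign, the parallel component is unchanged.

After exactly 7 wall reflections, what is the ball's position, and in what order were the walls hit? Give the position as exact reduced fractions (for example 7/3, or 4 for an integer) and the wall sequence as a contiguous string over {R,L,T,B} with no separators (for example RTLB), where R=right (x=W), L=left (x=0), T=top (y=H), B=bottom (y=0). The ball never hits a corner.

1. t=2/3 → L at (0,10/3); v=(3,-1)
2. t=4/3 → R at (4,2); v=(-3,-1)
3. t=4/3 → L at (0,2/3); v=(3,-1)
4. t=2/3 → B at (2,0); v=(3,1)
5. t=2/3 → R at (4,2/3); v=(-3,1)
6. t=4/3 → L at (0,2); v=(3,1)
7. t=4/3 → R at (4,10/3); v=(-3,1)

Final position: (4,10/3)
Wall sequence: LRLBRLR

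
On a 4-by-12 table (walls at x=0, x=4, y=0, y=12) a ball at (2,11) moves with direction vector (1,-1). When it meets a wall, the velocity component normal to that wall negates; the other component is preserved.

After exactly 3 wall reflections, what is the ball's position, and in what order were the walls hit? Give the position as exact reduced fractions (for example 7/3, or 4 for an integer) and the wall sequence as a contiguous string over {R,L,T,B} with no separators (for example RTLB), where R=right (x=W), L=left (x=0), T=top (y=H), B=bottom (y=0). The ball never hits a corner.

Final position: (4,1)
Wall sequence: RLR

1. t=2 → R at (4,9); v=(-1,-1)
2. t=4 → L at (0,5); v=(1,-1)
3. t=4 → R at (4,1); v=(-1,-1)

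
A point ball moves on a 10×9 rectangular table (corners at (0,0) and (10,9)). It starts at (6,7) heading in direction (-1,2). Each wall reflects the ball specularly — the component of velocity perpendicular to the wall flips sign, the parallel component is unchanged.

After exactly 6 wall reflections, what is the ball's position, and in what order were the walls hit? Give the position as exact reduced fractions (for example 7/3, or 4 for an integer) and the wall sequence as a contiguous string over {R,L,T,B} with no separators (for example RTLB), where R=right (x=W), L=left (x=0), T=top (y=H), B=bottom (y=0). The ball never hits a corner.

1. t=1 → T at (5,9); v=(-1,-2)
2. t=9/2 → B at (1/2,0); v=(-1,2)
3. t=1/2 → L at (0,1); v=(1,2)
4. t=4 → T at (4,9); v=(1,-2)
5. t=9/2 → B at (17/2,0); v=(1,2)
6. t=3/2 → R at (10,3); v=(-1,2)

Final position: (10,3)
Wall sequence: TBLTBR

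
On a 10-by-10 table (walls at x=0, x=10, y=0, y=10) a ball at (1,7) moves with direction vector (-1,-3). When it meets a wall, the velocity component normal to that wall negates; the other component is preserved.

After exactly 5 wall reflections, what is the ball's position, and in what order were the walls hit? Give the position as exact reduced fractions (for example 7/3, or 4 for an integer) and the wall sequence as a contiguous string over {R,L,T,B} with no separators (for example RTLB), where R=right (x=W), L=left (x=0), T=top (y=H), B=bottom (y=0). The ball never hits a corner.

1. t=1 → L at (0,4); v=(1,-3)
2. t=4/3 → B at (4/3,0); v=(1,3)
3. t=10/3 → T at (14/3,10); v=(1,-3)
4. t=10/3 → B at (8,0); v=(1,3)
5. t=2 → R at (10,6); v=(-1,3)

Final position: (10,6)
Wall sequence: LBTBR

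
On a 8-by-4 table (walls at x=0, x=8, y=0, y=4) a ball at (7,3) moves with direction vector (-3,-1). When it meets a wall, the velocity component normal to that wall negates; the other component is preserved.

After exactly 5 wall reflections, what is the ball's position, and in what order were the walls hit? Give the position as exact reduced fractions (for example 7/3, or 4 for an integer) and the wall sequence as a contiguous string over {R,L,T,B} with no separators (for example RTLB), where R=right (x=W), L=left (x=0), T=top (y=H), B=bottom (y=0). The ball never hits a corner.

1. t=7/3 → L at (0,2/3); v=(3,-1)
2. t=2/3 → B at (2,0); v=(3,1)
3. t=2 → R at (8,2); v=(-3,1)
4. t=2 → T at (2,4); v=(-3,-1)
5. t=2/3 → L at (0,10/3); v=(3,-1)

Final position: (0,10/3)
Wall sequence: LBRTL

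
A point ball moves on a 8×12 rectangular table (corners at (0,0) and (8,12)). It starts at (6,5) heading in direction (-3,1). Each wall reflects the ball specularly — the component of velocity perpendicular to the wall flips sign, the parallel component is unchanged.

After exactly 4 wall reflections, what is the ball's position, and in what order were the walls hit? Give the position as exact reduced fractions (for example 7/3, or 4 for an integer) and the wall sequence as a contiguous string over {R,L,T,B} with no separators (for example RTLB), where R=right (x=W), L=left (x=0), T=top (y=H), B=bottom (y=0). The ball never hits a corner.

Final position: (0,35/3)
Wall sequence: LRTL

1. t=2 → L at (0,7); v=(3,1)
2. t=8/3 → R at (8,29/3); v=(-3,1)
3. t=7/3 → T at (1,12); v=(-3,-1)
4. t=1/3 → L at (0,35/3); v=(3,-1)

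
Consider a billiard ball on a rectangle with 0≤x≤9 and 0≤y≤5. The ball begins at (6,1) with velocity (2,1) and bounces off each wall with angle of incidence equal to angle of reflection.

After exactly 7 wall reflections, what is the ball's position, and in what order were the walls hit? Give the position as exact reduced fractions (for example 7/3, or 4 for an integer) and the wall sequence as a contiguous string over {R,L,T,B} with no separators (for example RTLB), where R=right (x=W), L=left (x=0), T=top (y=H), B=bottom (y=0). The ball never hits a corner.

1. t=3/2 → R at (9,5/2); v=(-2,1)
2. t=5/2 → T at (4,5); v=(-2,-1)
3. t=2 → L at (0,3); v=(2,-1)
4. t=3 → B at (6,0); v=(2,1)
5. t=3/2 → R at (9,3/2); v=(-2,1)
6. t=7/2 → T at (2,5); v=(-2,-1)
7. t=1 → L at (0,4); v=(2,-1)

Final position: (0,4)
Wall sequence: RTLBRTL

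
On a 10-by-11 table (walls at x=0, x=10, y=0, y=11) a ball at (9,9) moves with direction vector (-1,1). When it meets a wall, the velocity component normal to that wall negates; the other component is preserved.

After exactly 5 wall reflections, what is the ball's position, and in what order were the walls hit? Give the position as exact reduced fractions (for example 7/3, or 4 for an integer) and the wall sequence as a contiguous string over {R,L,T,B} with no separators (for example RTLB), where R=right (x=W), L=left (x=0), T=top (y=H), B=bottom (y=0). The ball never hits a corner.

1. t=2 → T at (7,11); v=(-1,-1)
2. t=7 → L at (0,4); v=(1,-1)
3. t=4 → B at (4,0); v=(1,1)
4. t=6 → R at (10,6); v=(-1,1)
5. t=5 → T at (5,11); v=(-1,-1)

Final position: (5,11)
Wall sequence: TLBRT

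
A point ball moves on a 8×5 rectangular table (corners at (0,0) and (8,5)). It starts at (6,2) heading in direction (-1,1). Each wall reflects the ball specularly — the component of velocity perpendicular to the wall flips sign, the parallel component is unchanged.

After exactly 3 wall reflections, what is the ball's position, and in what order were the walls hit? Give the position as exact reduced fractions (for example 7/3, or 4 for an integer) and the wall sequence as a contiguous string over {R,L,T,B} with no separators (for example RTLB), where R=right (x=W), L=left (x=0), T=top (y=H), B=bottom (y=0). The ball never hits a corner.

1. t=3 → T at (3,5); v=(-1,-1)
2. t=3 → L at (0,2); v=(1,-1)
3. t=2 → B at (2,0); v=(1,1)

Final position: (2,0)
Wall sequence: TLB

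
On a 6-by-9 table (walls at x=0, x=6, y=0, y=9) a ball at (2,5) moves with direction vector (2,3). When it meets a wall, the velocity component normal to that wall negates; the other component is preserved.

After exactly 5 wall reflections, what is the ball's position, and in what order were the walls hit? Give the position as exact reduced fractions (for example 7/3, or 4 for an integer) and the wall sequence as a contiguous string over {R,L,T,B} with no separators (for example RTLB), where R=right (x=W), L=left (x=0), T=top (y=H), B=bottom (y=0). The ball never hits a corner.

1. t=4/3 → T at (14/3,9); v=(2,-3)
2. t=2/3 → R at (6,7); v=(-2,-3)
3. t=7/3 → B at (4/3,0); v=(-2,3)
4. t=2/3 → L at (0,2); v=(2,3)
5. t=7/3 → T at (14/3,9); v=(2,-3)

Final position: (14/3,9)
Wall sequence: TRBLT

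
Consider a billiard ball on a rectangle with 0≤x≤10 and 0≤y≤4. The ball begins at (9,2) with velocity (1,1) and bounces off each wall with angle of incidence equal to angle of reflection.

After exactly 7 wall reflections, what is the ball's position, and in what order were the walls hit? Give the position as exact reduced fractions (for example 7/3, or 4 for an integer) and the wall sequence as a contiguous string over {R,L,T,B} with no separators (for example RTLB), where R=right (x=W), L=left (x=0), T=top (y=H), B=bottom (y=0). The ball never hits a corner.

1. t=1 → R at (10,3); v=(-1,1)
2. t=1 → T at (9,4); v=(-1,-1)
3. t=4 → B at (5,0); v=(-1,1)
4. t=4 → T at (1,4); v=(-1,-1)
5. t=1 → L at (0,3); v=(1,-1)
6. t=3 → B at (3,0); v=(1,1)
7. t=4 → T at (7,4); v=(1,-1)

Final position: (7,4)
Wall sequence: RTBTLBT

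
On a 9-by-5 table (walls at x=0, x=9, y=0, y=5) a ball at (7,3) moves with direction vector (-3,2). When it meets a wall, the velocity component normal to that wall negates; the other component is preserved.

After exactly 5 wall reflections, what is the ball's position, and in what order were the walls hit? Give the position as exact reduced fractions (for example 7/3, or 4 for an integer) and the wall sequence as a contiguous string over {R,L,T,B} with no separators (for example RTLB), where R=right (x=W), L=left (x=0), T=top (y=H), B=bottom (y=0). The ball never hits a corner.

Final position: (7,5)
Wall sequence: TLBRT

1. t=1 → T at (4,5); v=(-3,-2)
2. t=4/3 → L at (0,7/3); v=(3,-2)
3. t=7/6 → B at (7/2,0); v=(3,2)
4. t=11/6 → R at (9,11/3); v=(-3,2)
5. t=2/3 → T at (7,5); v=(-3,-2)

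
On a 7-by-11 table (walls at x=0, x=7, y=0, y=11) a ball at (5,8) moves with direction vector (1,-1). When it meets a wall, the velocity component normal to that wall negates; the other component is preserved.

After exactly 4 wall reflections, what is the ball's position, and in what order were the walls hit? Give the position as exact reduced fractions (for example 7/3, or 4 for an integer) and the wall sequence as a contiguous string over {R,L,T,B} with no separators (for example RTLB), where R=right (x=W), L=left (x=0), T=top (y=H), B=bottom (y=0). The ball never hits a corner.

Final position: (7,8)
Wall sequence: RBLR

1. t=2 → R at (7,6); v=(-1,-1)
2. t=6 → B at (1,0); v=(-1,1)
3. t=1 → L at (0,1); v=(1,1)
4. t=7 → R at (7,8); v=(-1,1)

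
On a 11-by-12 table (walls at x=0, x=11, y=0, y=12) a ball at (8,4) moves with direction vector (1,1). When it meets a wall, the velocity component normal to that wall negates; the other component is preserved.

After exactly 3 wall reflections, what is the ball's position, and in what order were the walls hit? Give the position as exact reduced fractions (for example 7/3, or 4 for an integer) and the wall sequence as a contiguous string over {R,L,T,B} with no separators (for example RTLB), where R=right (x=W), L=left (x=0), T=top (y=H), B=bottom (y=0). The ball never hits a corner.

1. t=3 → R at (11,7); v=(-1,1)
2. t=5 → T at (6,12); v=(-1,-1)
3. t=6 → L at (0,6); v=(1,-1)

Final position: (0,6)
Wall sequence: RTL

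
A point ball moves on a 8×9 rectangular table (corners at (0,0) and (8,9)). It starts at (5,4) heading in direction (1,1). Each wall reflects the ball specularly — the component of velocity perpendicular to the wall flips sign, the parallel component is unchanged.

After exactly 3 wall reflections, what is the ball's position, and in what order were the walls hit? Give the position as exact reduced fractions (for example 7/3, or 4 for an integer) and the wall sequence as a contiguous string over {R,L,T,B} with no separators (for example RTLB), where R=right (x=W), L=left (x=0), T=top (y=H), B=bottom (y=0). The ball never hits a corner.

1. t=3 → R at (8,7); v=(-1,1)
2. t=2 → T at (6,9); v=(-1,-1)
3. t=6 → L at (0,3); v=(1,-1)

Final position: (0,3)
Wall sequence: RTL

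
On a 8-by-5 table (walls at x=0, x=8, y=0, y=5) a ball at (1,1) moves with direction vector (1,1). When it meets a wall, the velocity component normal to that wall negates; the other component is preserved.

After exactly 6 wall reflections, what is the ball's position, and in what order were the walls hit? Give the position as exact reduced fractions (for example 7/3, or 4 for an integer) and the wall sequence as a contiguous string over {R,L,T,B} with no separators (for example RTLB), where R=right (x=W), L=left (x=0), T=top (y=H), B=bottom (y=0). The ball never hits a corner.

Final position: (4,0)
Wall sequence: TRBTLB

1. t=4 → T at (5,5); v=(1,-1)
2. t=3 → R at (8,2); v=(-1,-1)
3. t=2 → B at (6,0); v=(-1,1)
4. t=5 → T at (1,5); v=(-1,-1)
5. t=1 → L at (0,4); v=(1,-1)
6. t=4 → B at (4,0); v=(1,1)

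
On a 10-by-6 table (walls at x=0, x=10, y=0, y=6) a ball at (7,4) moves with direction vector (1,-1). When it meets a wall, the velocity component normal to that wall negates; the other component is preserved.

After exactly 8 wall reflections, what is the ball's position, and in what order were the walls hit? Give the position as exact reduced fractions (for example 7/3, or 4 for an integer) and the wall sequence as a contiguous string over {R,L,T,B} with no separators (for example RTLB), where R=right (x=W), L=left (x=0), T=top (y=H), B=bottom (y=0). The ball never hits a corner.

1. t=3 → R at (10,1); v=(-1,-1)
2. t=1 → B at (9,0); v=(-1,1)
3. t=6 → T at (3,6); v=(-1,-1)
4. t=3 → L at (0,3); v=(1,-1)
5. t=3 → B at (3,0); v=(1,1)
6. t=6 → T at (9,6); v=(1,-1)
7. t=1 → R at (10,5); v=(-1,-1)
8. t=5 → B at (5,0); v=(-1,1)

Final position: (5,0)
Wall sequence: RBTLBTRB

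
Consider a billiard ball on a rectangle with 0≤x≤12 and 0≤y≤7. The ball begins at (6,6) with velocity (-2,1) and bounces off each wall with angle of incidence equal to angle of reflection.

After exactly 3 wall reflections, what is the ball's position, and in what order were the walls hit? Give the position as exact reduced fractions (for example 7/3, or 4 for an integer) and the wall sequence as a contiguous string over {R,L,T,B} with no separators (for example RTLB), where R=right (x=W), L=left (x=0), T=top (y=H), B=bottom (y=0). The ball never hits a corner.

1. t=1 → T at (4,7); v=(-2,-1)
2. t=2 → L at (0,5); v=(2,-1)
3. t=5 → B at (10,0); v=(2,1)

Final position: (10,0)
Wall sequence: TLB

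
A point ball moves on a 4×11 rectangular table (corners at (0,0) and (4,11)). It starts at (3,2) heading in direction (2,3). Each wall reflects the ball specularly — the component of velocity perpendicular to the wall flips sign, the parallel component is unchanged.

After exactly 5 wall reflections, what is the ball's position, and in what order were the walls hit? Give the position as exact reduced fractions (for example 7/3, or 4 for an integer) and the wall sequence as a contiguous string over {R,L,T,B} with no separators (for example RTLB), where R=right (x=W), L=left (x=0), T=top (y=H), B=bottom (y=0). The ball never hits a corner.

Final position: (0,1/2)
Wall sequence: RLTRL

1. t=1/2 → R at (4,7/2); v=(-2,3)
2. t=2 → L at (0,19/2); v=(2,3)
3. t=1/2 → T at (1,11); v=(2,-3)
4. t=3/2 → R at (4,13/2); v=(-2,-3)
5. t=2 → L at (0,1/2); v=(2,-3)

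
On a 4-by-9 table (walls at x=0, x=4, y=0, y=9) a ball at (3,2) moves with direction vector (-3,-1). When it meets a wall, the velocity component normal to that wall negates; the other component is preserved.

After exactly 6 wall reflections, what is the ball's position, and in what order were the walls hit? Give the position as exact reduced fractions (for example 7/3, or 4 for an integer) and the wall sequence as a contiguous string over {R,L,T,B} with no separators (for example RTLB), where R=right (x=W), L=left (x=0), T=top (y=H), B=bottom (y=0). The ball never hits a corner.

Final position: (0,13/3)
Wall sequence: LBRLRL

1. t=1 → L at (0,1); v=(3,-1)
2. t=1 → B at (3,0); v=(3,1)
3. t=1/3 → R at (4,1/3); v=(-3,1)
4. t=4/3 → L at (0,5/3); v=(3,1)
5. t=4/3 → R at (4,3); v=(-3,1)
6. t=4/3 → L at (0,13/3); v=(3,1)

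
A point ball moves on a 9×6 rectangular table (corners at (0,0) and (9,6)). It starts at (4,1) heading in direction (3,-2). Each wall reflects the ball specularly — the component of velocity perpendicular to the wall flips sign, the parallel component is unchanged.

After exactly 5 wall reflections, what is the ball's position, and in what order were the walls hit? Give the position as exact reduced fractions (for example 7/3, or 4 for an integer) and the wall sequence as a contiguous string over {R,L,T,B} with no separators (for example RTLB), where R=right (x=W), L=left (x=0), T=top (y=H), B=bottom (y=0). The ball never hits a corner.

Final position: (11/2,0)
Wall sequence: BRTLB

1. t=1/2 → B at (11/2,0); v=(3,2)
2. t=7/6 → R at (9,7/3); v=(-3,2)
3. t=11/6 → T at (7/2,6); v=(-3,-2)
4. t=7/6 → L at (0,11/3); v=(3,-2)
5. t=11/6 → B at (11/2,0); v=(3,2)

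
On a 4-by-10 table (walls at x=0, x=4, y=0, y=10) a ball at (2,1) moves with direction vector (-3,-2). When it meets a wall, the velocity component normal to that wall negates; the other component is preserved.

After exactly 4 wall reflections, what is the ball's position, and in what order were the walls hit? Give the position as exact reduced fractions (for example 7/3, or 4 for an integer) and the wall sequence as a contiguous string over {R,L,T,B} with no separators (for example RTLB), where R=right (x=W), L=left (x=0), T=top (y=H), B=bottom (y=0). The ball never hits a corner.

1. t=1/2 → B at (1/2,0); v=(-3,2)
2. t=1/6 → L at (0,1/3); v=(3,2)
3. t=4/3 → R at (4,3); v=(-3,2)
4. t=4/3 → L at (0,17/3); v=(3,2)

Final position: (0,17/3)
Wall sequence: BLRL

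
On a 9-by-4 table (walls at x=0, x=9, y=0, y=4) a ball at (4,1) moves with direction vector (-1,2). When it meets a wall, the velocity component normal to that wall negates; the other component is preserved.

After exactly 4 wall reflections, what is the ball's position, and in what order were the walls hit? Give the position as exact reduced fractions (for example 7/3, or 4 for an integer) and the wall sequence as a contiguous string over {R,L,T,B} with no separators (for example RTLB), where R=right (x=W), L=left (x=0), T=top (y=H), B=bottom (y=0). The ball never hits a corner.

Final position: (3/2,4)
Wall sequence: TBLT

1. t=3/2 → T at (5/2,4); v=(-1,-2)
2. t=2 → B at (1/2,0); v=(-1,2)
3. t=1/2 → L at (0,1); v=(1,2)
4. t=3/2 → T at (3/2,4); v=(1,-2)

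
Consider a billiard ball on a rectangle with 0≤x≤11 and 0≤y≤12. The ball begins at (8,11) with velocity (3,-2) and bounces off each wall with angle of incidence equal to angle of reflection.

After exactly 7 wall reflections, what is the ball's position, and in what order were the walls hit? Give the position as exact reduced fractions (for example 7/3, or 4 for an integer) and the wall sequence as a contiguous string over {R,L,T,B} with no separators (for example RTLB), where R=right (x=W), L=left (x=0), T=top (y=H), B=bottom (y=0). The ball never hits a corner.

1. t=1 → R at (11,9); v=(-3,-2)
2. t=11/3 → L at (0,5/3); v=(3,-2)
3. t=5/6 → B at (5/2,0); v=(3,2)
4. t=17/6 → R at (11,17/3); v=(-3,2)
5. t=19/6 → T at (3/2,12); v=(-3,-2)
6. t=1/2 → L at (0,11); v=(3,-2)
7. t=11/3 → R at (11,11/3); v=(-3,-2)

Final position: (11,11/3)
Wall sequence: RLBRTLR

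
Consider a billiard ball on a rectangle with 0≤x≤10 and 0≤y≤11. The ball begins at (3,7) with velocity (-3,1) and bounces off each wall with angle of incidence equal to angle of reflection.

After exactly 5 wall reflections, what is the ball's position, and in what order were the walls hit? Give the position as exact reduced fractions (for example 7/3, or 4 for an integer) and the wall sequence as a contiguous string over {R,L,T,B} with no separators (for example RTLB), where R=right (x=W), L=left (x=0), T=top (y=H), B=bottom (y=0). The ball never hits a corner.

Final position: (10,4)
Wall sequence: LTRLR

1. t=1 → L at (0,8); v=(3,1)
2. t=3 → T at (9,11); v=(3,-1)
3. t=1/3 → R at (10,32/3); v=(-3,-1)
4. t=10/3 → L at (0,22/3); v=(3,-1)
5. t=10/3 → R at (10,4); v=(-3,-1)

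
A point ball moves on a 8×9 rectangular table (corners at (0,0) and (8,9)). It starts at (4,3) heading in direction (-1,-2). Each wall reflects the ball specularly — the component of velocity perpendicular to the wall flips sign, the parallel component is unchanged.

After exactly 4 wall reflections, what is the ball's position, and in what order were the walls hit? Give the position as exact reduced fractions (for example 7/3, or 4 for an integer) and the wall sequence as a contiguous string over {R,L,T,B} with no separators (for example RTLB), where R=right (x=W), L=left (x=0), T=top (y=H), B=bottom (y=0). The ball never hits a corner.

1. t=3/2 → B at (5/2,0); v=(-1,2)
2. t=5/2 → L at (0,5); v=(1,2)
3. t=2 → T at (2,9); v=(1,-2)
4. t=9/2 → B at (13/2,0); v=(1,2)

Final position: (13/2,0)
Wall sequence: BLTB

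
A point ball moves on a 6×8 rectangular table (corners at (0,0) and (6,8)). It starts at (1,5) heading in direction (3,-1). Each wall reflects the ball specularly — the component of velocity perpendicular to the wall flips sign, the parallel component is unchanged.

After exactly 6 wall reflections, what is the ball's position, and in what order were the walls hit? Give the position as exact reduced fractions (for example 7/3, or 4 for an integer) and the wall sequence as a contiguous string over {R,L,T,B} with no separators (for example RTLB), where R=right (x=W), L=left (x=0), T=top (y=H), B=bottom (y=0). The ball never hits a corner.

1. t=5/3 → R at (6,10/3); v=(-3,-1)
2. t=2 → L at (0,4/3); v=(3,-1)
3. t=4/3 → B at (4,0); v=(3,1)
4. t=2/3 → R at (6,2/3); v=(-3,1)
5. t=2 → L at (0,8/3); v=(3,1)
6. t=2 → R at (6,14/3); v=(-3,1)

Final position: (6,14/3)
Wall sequence: RLBRLR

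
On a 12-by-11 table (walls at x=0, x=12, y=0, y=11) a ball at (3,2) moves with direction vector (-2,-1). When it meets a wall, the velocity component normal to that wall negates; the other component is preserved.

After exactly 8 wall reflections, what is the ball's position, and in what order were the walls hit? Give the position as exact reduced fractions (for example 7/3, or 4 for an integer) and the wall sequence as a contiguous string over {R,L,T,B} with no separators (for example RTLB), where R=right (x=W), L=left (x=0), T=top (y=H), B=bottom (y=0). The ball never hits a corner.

1. t=3/2 → L at (0,1/2); v=(2,-1)
2. t=1/2 → B at (1,0); v=(2,1)
3. t=11/2 → R at (12,11/2); v=(-2,1)
4. t=11/2 → T at (1,11); v=(-2,-1)
5. t=1/2 → L at (0,21/2); v=(2,-1)
6. t=6 → R at (12,9/2); v=(-2,-1)
7. t=9/2 → B at (3,0); v=(-2,1)
8. t=3/2 → L at (0,3/2); v=(2,1)

Final position: (0,3/2)
Wall sequence: LBRTLRBL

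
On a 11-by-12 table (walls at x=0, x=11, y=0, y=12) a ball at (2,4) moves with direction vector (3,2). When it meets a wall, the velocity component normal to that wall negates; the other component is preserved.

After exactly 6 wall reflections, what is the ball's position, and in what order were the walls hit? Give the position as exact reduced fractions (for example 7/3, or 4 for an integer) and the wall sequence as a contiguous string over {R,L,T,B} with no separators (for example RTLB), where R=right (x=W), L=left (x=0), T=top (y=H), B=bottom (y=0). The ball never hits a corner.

1. t=3 → R at (11,10); v=(-3,2)
2. t=1 → T at (8,12); v=(-3,-2)
3. t=8/3 → L at (0,20/3); v=(3,-2)
4. t=10/3 → B at (10,0); v=(3,2)
5. t=1/3 → R at (11,2/3); v=(-3,2)
6. t=11/3 → L at (0,8); v=(3,2)

Final position: (0,8)
Wall sequence: RTLBRL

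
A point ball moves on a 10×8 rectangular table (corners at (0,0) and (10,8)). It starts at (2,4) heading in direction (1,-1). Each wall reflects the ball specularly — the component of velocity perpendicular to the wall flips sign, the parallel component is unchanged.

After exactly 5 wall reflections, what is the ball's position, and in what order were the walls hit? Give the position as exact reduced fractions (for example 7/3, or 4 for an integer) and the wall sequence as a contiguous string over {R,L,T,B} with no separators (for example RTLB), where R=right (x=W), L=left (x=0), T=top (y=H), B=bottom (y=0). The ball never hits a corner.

1. t=4 → B at (6,0); v=(1,1)
2. t=4 → R at (10,4); v=(-1,1)
3. t=4 → T at (6,8); v=(-1,-1)
4. t=6 → L at (0,2); v=(1,-1)
5. t=2 → B at (2,0); v=(1,1)

Final position: (2,0)
Wall sequence: BRTLB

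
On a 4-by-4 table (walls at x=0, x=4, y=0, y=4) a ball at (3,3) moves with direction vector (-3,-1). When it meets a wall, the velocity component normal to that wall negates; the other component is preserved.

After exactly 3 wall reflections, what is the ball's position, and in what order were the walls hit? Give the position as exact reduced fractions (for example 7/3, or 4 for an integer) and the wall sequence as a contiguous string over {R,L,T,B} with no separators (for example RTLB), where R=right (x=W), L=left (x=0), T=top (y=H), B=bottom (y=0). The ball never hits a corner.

Final position: (2,0)
Wall sequence: LRB

1. t=1 → L at (0,2); v=(3,-1)
2. t=4/3 → R at (4,2/3); v=(-3,-1)
3. t=2/3 → B at (2,0); v=(-3,1)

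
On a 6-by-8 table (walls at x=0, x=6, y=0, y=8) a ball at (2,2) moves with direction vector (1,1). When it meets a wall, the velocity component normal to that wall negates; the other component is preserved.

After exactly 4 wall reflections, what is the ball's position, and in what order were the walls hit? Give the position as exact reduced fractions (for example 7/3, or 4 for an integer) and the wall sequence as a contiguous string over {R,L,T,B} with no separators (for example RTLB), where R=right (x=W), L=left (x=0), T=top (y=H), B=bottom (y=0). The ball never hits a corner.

Final position: (4,0)
Wall sequence: RTLB

1. t=4 → R at (6,6); v=(-1,1)
2. t=2 → T at (4,8); v=(-1,-1)
3. t=4 → L at (0,4); v=(1,-1)
4. t=4 → B at (4,0); v=(1,1)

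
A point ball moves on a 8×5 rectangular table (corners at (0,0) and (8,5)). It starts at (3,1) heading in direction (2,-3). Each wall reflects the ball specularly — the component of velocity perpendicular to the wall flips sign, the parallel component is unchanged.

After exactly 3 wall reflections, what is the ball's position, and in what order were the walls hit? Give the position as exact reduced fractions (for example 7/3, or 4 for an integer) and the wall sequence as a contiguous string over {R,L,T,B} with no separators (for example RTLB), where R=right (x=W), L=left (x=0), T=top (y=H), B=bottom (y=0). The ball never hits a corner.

1. t=1/3 → B at (11/3,0); v=(2,3)
2. t=5/3 → T at (7,5); v=(2,-3)
3. t=1/2 → R at (8,7/2); v=(-2,-3)

Final position: (8,7/2)
Wall sequence: BTR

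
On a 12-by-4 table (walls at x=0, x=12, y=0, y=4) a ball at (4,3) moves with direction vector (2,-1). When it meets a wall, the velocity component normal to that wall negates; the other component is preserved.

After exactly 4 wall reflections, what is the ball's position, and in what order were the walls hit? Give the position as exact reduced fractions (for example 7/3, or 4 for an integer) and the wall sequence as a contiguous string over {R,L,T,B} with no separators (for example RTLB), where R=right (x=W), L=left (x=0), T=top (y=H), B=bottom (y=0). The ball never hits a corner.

1. t=3 → B at (10,0); v=(2,1)
2. t=1 → R at (12,1); v=(-2,1)
3. t=3 → T at (6,4); v=(-2,-1)
4. t=3 → L at (0,1); v=(2,-1)

Final position: (0,1)
Wall sequence: BRTL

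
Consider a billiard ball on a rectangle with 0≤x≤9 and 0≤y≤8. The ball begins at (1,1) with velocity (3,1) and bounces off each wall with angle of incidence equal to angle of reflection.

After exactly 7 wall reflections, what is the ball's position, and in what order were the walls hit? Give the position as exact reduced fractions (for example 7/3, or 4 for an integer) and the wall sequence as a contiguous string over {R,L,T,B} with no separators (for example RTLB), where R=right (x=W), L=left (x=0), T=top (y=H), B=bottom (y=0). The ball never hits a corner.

1. t=8/3 → R at (9,11/3); v=(-3,1)
2. t=3 → L at (0,20/3); v=(3,1)
3. t=4/3 → T at (4,8); v=(3,-1)
4. t=5/3 → R at (9,19/3); v=(-3,-1)
5. t=3 → L at (0,10/3); v=(3,-1)
6. t=3 → R at (9,1/3); v=(-3,-1)
7. t=1/3 → B at (8,0); v=(-3,1)

Final position: (8,0)
Wall sequence: RLTRLRB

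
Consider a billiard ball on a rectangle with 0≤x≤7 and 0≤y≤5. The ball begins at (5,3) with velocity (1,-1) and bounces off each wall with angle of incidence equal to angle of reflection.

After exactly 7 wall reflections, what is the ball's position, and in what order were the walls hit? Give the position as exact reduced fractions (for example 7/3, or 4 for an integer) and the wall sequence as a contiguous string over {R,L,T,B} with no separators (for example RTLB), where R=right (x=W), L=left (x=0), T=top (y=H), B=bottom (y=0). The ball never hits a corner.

Final position: (5,5)
Wall sequence: RBTLBRT

1. t=2 → R at (7,1); v=(-1,-1)
2. t=1 → B at (6,0); v=(-1,1)
3. t=5 → T at (1,5); v=(-1,-1)
4. t=1 → L at (0,4); v=(1,-1)
5. t=4 → B at (4,0); v=(1,1)
6. t=3 → R at (7,3); v=(-1,1)
7. t=2 → T at (5,5); v=(-1,-1)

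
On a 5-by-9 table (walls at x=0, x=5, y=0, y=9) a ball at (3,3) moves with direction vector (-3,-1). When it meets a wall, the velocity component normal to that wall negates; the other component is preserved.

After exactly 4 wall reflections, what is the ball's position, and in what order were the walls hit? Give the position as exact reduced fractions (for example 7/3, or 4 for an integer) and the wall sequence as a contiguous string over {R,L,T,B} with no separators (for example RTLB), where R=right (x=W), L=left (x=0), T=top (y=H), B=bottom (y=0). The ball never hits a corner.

1. t=1 → L at (0,2); v=(3,-1)
2. t=5/3 → R at (5,1/3); v=(-3,-1)
3. t=1/3 → B at (4,0); v=(-3,1)
4. t=4/3 → L at (0,4/3); v=(3,1)

Final position: (0,4/3)
Wall sequence: LRBL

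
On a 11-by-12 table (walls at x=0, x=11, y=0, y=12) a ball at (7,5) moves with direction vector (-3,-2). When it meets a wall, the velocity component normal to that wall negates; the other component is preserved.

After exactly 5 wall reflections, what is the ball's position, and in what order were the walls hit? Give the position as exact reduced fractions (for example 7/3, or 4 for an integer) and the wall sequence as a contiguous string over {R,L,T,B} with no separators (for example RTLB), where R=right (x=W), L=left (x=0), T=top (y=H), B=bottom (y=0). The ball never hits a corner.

Final position: (0,29/3)
Wall sequence: LBRTL

1. t=7/3 → L at (0,1/3); v=(3,-2)
2. t=1/6 → B at (1/2,0); v=(3,2)
3. t=7/2 → R at (11,7); v=(-3,2)
4. t=5/2 → T at (7/2,12); v=(-3,-2)
5. t=7/6 → L at (0,29/3); v=(3,-2)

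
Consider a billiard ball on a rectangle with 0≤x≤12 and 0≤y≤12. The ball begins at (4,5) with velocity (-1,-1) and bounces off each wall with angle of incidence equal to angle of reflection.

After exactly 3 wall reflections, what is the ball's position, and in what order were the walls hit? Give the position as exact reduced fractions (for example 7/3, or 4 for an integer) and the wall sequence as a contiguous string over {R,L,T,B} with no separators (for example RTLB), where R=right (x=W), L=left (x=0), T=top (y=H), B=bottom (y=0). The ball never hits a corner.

1. t=4 → L at (0,1); v=(1,-1)
2. t=1 → B at (1,0); v=(1,1)
3. t=11 → R at (12,11); v=(-1,1)

Final position: (12,11)
Wall sequence: LBR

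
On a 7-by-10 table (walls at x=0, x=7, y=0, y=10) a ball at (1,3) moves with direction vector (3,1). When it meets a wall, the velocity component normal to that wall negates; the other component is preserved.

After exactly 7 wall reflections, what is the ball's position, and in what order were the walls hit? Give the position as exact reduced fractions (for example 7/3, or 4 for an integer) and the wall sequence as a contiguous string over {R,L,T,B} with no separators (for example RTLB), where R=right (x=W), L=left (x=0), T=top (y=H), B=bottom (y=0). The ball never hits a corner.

Final position: (0,10/3)
Wall sequence: RLRTLRL

1. t=2 → R at (7,5); v=(-3,1)
2. t=7/3 → L at (0,22/3); v=(3,1)
3. t=7/3 → R at (7,29/3); v=(-3,1)
4. t=1/3 → T at (6,10); v=(-3,-1)
5. t=2 → L at (0,8); v=(3,-1)
6. t=7/3 → R at (7,17/3); v=(-3,-1)
7. t=7/3 → L at (0,10/3); v=(3,-1)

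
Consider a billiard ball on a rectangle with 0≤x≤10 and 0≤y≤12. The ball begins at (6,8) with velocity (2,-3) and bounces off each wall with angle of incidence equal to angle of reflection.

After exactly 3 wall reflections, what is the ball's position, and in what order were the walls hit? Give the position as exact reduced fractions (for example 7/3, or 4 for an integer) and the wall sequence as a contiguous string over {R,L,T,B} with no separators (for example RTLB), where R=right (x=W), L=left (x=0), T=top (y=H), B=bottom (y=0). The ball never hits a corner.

Final position: (2/3,12)
Wall sequence: RBT

1. t=2 → R at (10,2); v=(-2,-3)
2. t=2/3 → B at (26/3,0); v=(-2,3)
3. t=4 → T at (2/3,12); v=(-2,-3)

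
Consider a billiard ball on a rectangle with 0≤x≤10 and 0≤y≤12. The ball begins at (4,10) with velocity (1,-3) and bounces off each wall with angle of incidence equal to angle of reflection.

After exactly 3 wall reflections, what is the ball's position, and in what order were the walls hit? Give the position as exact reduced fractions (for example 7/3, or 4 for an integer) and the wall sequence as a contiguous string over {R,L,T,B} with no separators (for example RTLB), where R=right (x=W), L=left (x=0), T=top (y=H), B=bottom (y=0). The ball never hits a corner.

Final position: (26/3,12)
Wall sequence: BRT

1. t=10/3 → B at (22/3,0); v=(1,3)
2. t=8/3 → R at (10,8); v=(-1,3)
3. t=4/3 → T at (26/3,12); v=(-1,-3)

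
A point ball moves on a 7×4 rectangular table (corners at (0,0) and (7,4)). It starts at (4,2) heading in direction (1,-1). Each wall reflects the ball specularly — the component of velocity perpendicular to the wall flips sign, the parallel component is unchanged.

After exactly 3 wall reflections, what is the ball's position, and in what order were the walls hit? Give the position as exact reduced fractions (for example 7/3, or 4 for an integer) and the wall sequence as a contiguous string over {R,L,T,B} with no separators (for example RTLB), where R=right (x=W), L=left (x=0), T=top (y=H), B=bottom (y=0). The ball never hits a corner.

Final position: (4,4)
Wall sequence: BRT

1. t=2 → B at (6,0); v=(1,1)
2. t=1 → R at (7,1); v=(-1,1)
3. t=3 → T at (4,4); v=(-1,-1)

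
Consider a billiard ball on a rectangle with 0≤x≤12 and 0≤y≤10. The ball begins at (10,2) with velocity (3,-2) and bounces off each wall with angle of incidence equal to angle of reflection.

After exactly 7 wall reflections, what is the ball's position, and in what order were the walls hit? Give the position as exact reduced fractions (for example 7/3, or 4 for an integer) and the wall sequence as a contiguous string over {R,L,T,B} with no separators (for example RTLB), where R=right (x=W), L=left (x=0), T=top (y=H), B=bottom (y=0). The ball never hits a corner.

Final position: (0,10/3)
Wall sequence: RBLTRBL

1. t=2/3 → R at (12,2/3); v=(-3,-2)
2. t=1/3 → B at (11,0); v=(-3,2)
3. t=11/3 → L at (0,22/3); v=(3,2)
4. t=4/3 → T at (4,10); v=(3,-2)
5. t=8/3 → R at (12,14/3); v=(-3,-2)
6. t=7/3 → B at (5,0); v=(-3,2)
7. t=5/3 → L at (0,10/3); v=(3,2)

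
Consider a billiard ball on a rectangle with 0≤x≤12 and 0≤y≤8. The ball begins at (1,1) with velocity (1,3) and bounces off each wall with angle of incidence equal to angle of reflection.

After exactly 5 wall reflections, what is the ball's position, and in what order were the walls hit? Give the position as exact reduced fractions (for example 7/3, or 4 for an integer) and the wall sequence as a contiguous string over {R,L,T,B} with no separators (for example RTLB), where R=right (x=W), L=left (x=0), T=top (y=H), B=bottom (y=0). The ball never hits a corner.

Final position: (12,2)
Wall sequence: TBTBR

1. t=7/3 → T at (10/3,8); v=(1,-3)
2. t=8/3 → B at (6,0); v=(1,3)
3. t=8/3 → T at (26/3,8); v=(1,-3)
4. t=8/3 → B at (34/3,0); v=(1,3)
5. t=2/3 → R at (12,2); v=(-1,3)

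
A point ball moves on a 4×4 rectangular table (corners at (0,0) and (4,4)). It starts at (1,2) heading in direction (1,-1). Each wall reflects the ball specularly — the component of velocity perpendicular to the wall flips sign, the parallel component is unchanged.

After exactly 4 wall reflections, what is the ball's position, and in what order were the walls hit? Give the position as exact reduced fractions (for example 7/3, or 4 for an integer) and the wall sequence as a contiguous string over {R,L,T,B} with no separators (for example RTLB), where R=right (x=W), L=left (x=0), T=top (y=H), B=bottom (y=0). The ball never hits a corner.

Final position: (0,3)
Wall sequence: BRTL

1. t=2 → B at (3,0); v=(1,1)
2. t=1 → R at (4,1); v=(-1,1)
3. t=3 → T at (1,4); v=(-1,-1)
4. t=1 → L at (0,3); v=(1,-1)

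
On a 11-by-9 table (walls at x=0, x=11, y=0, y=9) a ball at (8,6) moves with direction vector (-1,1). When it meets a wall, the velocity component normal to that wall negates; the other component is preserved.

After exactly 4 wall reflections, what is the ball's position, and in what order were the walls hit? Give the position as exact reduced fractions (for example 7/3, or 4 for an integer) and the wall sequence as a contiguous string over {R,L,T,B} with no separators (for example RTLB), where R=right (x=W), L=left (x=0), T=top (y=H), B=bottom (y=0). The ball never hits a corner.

1. t=3 → T at (5,9); v=(-1,-1)
2. t=5 → L at (0,4); v=(1,-1)
3. t=4 → B at (4,0); v=(1,1)
4. t=7 → R at (11,7); v=(-1,1)

Final position: (11,7)
Wall sequence: TLBR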